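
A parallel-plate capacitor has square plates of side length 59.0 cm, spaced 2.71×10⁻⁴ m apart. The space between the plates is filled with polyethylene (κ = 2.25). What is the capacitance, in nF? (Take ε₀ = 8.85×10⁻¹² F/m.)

A = (59.0 cm)² = 0.348 m².
C = κε₀A/d = 2.25 × 8.85×10⁻¹² × 0.348 / 2.71×10⁻⁴ = 2.56×10⁻⁸ F.

C ≈ 25.6 nF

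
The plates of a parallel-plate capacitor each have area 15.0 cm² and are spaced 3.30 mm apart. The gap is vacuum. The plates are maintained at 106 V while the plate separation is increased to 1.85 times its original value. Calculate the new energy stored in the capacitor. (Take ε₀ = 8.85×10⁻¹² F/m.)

12.2 nJ

A = 15.0 cm² = 1.50×10⁻³ m².
Initially C₁ = ε₀A/d = 8.85×10⁻¹² × 1.50×10⁻³ / 3.30×10⁻³ = 4.02×10⁻¹² F.
U₁ = 2.26×10⁻⁸ J.
Battery connected ⇒ V is held fixed. C₂ = 0.541 C₁ and U = ½CV², so U₂/U₁ = C₂/C₁ = 0.541.
U₂ = 0.541 × 2.26×10⁻⁸ = 1.22×10⁻⁸ J.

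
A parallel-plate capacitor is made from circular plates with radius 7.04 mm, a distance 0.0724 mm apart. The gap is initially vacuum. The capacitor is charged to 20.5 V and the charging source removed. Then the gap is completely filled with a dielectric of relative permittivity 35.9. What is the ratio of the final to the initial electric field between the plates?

E₂/E₁ ≈ 0.0279

Isolated ⇒ Q is held fixed.
V₂ = Q/C₂ = V₁/35.9; E = V/d, so E₂/E₁ = (V₂/V₁)(d₁/d₂) = 0.0279.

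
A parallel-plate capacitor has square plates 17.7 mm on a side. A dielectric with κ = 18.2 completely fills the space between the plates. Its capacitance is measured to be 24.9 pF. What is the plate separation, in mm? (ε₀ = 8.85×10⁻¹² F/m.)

A = (17.7 mm)² = 3.13×10⁻⁴ m².
d = κε₀A/C = 18.2 × 8.85×10⁻¹² × 3.13×10⁻⁴ / 2.49×10⁻¹¹ = 2.03×10⁻³ m.

2.03 mm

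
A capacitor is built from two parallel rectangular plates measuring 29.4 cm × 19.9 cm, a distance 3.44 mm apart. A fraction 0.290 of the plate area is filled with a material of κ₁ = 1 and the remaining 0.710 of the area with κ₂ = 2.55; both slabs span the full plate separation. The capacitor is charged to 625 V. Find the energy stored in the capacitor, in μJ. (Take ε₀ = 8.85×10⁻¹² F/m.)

A = 29.4 × 19.9 cm² = 5.85×10⁻² m².
Side-by-side slabs ⇒ two capacitors in parallel, each spanning the full gap.
C₁ = κ₁ε₀A₁/d = 1.00 × 8.85×10⁻¹² × 1.70×10⁻² / 3.44×10⁻³ = 4.36×10⁻¹¹ F.
C₂ = κ₂ε₀A₂/d = 2.55 × 8.85×10⁻¹² × 4.15×10⁻² / 3.44×10⁻³ = 2.73×10⁻¹⁰ F.
C = C₁ + C₂ = 3.16×10⁻¹⁰ F.
U = ½CV² = ½ × 3.16×10⁻¹⁰ × (625)² = 6.18×10⁻⁵ J.

U ≈ 61.8 μJ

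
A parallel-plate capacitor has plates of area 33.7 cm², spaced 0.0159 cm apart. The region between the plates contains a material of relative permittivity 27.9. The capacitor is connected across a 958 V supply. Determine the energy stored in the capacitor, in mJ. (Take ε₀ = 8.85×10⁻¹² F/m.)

A = 33.7 cm² = 3.37×10⁻³ m².
C = κε₀A/d = 27.9 × 8.85×10⁻¹² × 3.37×10⁻³ / 1.59×10⁻⁴ = 5.23×10⁻⁹ F.
U = ½CV² = ½ × 5.23×10⁻⁹ × (958)² = 2.40×10⁻³ J.

2.40 mJ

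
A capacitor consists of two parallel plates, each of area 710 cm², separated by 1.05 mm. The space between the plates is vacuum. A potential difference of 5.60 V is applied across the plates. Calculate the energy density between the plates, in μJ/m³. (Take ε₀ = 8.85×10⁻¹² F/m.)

126 μJ/m³

E = V/d = 5.60 / 1.05×10⁻³ = 5.33×10³ V/m.
u = ½ε₀E² = ½ × 8.85×10⁻¹² × (5.33×10³)² = 1.26×10⁻⁴ J/m³.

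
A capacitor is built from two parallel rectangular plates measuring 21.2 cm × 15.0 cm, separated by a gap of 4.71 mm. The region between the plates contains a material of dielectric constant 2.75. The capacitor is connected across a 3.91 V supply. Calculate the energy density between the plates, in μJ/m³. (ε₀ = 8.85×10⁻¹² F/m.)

E = V/d = 3.91 / 4.71×10⁻³ = 8.30×10² V/m.
u = ½κε₀E² = ½ × 2.75 × 8.85×10⁻¹² × (8.30×10²)² = 8.39×10⁻⁶ J/m³.

u ≈ 8.39 μJ/m³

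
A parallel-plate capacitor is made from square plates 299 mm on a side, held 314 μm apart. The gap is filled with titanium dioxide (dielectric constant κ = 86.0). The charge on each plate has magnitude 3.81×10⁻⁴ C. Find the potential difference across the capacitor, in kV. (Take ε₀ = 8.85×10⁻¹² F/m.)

V ≈ 1.76 kV

A = (299 mm)² = 8.94×10⁻² m².
C = κε₀A/d = 86.0 × 8.85×10⁻¹² × 8.94×10⁻² / 3.14×10⁻⁴ = 2.17×10⁻⁷ F.
V = Q/C = 3.81×10⁻⁴ / 2.17×10⁻⁷ = 1.76×10³ V.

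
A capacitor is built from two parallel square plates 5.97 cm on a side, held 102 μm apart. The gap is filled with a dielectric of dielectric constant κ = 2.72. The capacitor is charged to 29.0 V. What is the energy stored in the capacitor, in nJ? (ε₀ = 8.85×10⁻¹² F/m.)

354 nJ

A = (5.97 cm)² = 3.56×10⁻³ m².
C = κε₀A/d = 2.72 × 8.85×10⁻¹² × 3.56×10⁻³ / 1.02×10⁻⁴ = 8.41×10⁻¹⁰ F.
U = ½CV² = ½ × 8.41×10⁻¹⁰ × (29.0)² = 3.54×10⁻⁷ J.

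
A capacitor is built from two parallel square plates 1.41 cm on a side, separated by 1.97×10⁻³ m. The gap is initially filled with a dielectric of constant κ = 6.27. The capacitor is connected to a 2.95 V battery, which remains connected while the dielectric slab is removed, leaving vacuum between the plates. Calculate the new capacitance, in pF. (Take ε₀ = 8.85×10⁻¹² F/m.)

A = (1.41 cm)² = 1.99×10⁻⁴ m².
Initially C₁ = κε₀A/d = 6.27 × 8.85×10⁻¹² × 1.99×10⁻⁴ / 1.97×10⁻³ = 5.60×10⁻¹² F.
C = κε₀A/d scales with κ, so C₂/C₁ = 1/κ = 1/6.27 = 0.159.
C₂ = 0.159 × 5.60×10⁻¹² = 8.93×10⁻¹³ F.

C ≈ 0.893 pF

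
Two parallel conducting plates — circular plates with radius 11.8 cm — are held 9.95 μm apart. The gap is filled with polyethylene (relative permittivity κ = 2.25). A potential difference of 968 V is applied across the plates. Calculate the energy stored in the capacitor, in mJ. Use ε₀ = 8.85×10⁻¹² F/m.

U ≈ 41.0 mJ

A = π(11.8 cm)² = 4.37×10⁻² m².
C = κε₀A/d = 2.25 × 8.85×10⁻¹² × 4.37×10⁻² / 9.95×10⁻⁶ = 8.75×10⁻⁸ F.
U = ½CV² = ½ × 8.75×10⁻⁸ × (968)² = 4.10×10⁻² J.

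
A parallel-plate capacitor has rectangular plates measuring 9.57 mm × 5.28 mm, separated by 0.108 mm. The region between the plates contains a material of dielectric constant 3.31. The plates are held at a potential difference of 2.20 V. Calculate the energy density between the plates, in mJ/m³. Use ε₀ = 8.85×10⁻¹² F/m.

E = V/d = 2.20 / 1.08×10⁻⁴ = 2.04×10⁴ V/m.
u = ½κε₀E² = ½ × 3.31 × 8.85×10⁻¹² × (2.04×10⁴)² = 6.08×10⁻³ J/m³.

6.08 mJ/m³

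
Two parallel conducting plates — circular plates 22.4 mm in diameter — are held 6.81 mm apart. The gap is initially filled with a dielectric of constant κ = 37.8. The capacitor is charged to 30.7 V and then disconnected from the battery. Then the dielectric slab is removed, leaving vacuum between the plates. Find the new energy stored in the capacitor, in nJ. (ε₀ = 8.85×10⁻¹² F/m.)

A = π(22.4/2 mm)² = 3.94×10⁻⁴ m².
Initially C₁ = κε₀A/d = 37.8 × 8.85×10⁻¹² × 3.94×10⁻⁴ / 6.81×10⁻³ = 1.94×10⁻¹¹ F.
U₁ = 9.12×10⁻⁹ J.
Isolated ⇒ Q is held fixed. C₂ = 0.0265 C₁ and U = Q²/(2C), so U₂/U₁ = C₁/C₂ = 37.8.
U₂ = 37.8 × 9.12×10⁻⁹ = 3.45×10⁻⁷ J.

345 nJ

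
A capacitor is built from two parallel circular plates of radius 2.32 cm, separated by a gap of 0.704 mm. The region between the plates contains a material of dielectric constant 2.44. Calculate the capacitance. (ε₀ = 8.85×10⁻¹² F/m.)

A = π(2.32 cm)² = 1.69×10⁻³ m².
C = κε₀A/d = 2.44 × 8.85×10⁻¹² × 1.69×10⁻³ / 7.04×10⁻⁴ = 5.19×10⁻¹¹ F.

51.9 pF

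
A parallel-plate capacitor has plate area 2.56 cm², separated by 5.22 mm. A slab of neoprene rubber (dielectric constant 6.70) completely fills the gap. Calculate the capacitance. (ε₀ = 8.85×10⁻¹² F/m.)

C ≈ 2.91 pF

A = 2.56 cm² = 2.56×10⁻⁴ m².
C = κε₀A/d = 6.70 × 8.85×10⁻¹² × 2.56×10⁻⁴ / 5.22×10⁻³ = 2.91×10⁻¹² F.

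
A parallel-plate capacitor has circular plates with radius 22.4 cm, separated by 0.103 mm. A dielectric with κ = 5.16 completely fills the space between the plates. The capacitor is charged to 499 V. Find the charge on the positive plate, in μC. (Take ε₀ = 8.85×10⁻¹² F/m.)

A = π(22.4 cm)² = 0.158 m².
C = κε₀A/d = 5.16 × 8.85×10⁻¹² × 0.158 / 1.03×10⁻⁴ = 6.99×10⁻⁸ F.
Q = CV = 6.99×10⁻⁸ × 499 = 3.49×10⁻⁵ C.

Q ≈ 34.9 μC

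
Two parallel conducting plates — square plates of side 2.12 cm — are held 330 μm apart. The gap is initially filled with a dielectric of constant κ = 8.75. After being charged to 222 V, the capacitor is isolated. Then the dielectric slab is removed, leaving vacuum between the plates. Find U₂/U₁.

U₂/U₁ ≈ 8.75

Isolated ⇒ Q is held fixed.
C₂ = 0.114 C₁ and U = Q²/(2C), so U₂/U₁ = C₁/C₂ = 8.75.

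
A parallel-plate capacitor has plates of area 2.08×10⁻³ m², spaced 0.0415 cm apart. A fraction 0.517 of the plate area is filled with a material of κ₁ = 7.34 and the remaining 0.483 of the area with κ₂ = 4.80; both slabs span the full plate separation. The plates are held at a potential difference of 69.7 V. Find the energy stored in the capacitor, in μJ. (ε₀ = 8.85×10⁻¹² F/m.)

U ≈ 0.659 μJ

Side-by-side slabs ⇒ two capacitors in parallel, each spanning the full gap.
C₁ = κ₁ε₀A₁/d = 7.34 × 8.85×10⁻¹² × 1.08×10⁻³ / 4.15×10⁻⁴ = 1.68×10⁻¹⁰ F.
C₂ = κ₂ε₀A₂/d = 4.80 × 8.85×10⁻¹² × 1.00×10⁻³ / 4.15×10⁻⁴ = 1.03×10⁻¹⁰ F.
C = C₁ + C₂ = 2.71×10⁻¹⁰ F.
U = ½CV² = ½ × 2.71×10⁻¹⁰ × (69.7)² = 6.59×10⁻⁷ J.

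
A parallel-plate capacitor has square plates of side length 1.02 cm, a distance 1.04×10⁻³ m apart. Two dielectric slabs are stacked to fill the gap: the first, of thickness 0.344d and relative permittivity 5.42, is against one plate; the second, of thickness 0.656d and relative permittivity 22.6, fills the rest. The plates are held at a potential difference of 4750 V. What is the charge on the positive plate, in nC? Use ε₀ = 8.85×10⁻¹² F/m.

A = (1.02 cm)² = 1.04×10⁻⁴ m².
Stacked slabs ⇒ two capacitors in series, each with the full plate area.
C₁ = κ₁ε₀A/d₁ = 5.42 × 8.85×10⁻¹² × 1.04×10⁻⁴ / 3.58×10⁻⁴ = 1.39×10⁻¹¹ F.
C₂ = κ₂ε₀A/d₂ = 22.6 × 8.85×10⁻¹² × 1.04×10⁻⁴ / 6.82×10⁻⁴ = 3.05×10⁻¹¹ F.
C = (1/C₁ + 1/C₂)⁻¹ = 9.57×10⁻¹² F.
Q = CV = 9.57×10⁻¹² × 4750 = 4.55×10⁻⁸ C.

45.5 nC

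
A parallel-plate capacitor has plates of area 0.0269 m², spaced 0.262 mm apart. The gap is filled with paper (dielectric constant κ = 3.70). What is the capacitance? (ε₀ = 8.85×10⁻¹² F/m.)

C = κε₀A/d = 3.70 × 8.85×10⁻¹² × 2.69×10⁻² / 2.62×10⁻⁴ = 3.36×10⁻⁹ F.

C ≈ 3.36 nF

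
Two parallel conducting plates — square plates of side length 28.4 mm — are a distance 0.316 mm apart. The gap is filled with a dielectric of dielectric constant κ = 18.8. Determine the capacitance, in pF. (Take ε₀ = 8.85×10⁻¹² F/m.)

A = (28.4 mm)² = 8.07×10⁻⁴ m².
C = κε₀A/d = 18.8 × 8.85×10⁻¹² × 8.07×10⁻⁴ / 3.16×10⁻⁴ = 4.25×10⁻¹⁰ F.

C ≈ 425 pF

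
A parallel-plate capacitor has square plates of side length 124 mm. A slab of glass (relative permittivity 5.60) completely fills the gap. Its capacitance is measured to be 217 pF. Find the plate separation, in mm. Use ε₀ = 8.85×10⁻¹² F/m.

d ≈ 3.51 mm

A = (124 mm)² = 1.54×10⁻² m².
d = κε₀A/C = 5.60 × 8.85×10⁻¹² × 1.54×10⁻² / 2.17×10⁻¹⁰ = 3.51×10⁻³ m.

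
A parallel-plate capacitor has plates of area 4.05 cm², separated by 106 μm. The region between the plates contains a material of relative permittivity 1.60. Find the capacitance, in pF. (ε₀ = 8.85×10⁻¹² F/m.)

A = 4.05 cm² = 4.05×10⁻⁴ m².
C = κε₀A/d = 1.60 × 8.85×10⁻¹² × 4.05×10⁻⁴ / 1.06×10⁻⁴ = 5.41×10⁻¹¹ F.

54.1 pF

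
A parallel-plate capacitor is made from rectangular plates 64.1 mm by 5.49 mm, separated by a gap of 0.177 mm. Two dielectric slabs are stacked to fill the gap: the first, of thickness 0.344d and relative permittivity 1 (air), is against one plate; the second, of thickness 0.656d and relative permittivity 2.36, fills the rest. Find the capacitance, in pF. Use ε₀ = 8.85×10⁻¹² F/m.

A = 64.1 × 5.49 mm² = 3.52×10⁻⁴ m².
Stacked slabs ⇒ two capacitors in series, each with the full plate area.
C₁ = κ₁ε₀A/d₁ = 1.00 × 8.85×10⁻¹² × 3.52×10⁻⁴ / 6.09×10⁻⁵ = 5.11×10⁻¹¹ F.
C₂ = κ₂ε₀A/d₂ = 2.36 × 8.85×10⁻¹² × 3.52×10⁻⁴ / 1.16×10⁻⁴ = 6.33×10⁻¹¹ F.
C = (1/C₁ + 1/C₂)⁻¹ = 2.83×10⁻¹¹ F.

28.3 pF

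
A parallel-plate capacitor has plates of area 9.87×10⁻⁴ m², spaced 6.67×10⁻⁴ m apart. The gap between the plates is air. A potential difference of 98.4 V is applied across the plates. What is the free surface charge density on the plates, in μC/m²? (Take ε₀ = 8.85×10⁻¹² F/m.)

C = ε₀A/d = 8.85×10⁻¹² × 9.87×10⁻⁴ / 6.67×10⁻⁴ = 1.31×10⁻¹¹ F.
σ = Q/A = CV/A = 1.31×10⁻¹¹ × 98.4 / 9.87×10⁻⁴ = 1.31×10⁻⁶ C/m².

1.31 μC/m²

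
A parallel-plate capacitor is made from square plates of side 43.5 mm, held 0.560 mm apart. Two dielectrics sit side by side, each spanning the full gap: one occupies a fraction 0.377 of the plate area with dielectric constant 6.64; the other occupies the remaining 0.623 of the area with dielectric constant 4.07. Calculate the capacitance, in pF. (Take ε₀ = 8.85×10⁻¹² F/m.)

C ≈ 151 pF

A = (43.5 mm)² = 1.89×10⁻³ m².
Side-by-side slabs ⇒ two capacitors in parallel, each spanning the full gap.
C₁ = κ₁ε₀A₁/d = 6.64 × 8.85×10⁻¹² × 7.13×10⁻⁴ / 5.60×10⁻⁴ = 7.49×10⁻¹¹ F.
C₂ = κ₂ε₀A₂/d = 4.07 × 8.85×10⁻¹² × 1.18×10⁻³ / 5.60×10⁻⁴ = 7.58×10⁻¹¹ F.
C = C₁ + C₂ = 1.51×10⁻¹⁰ F.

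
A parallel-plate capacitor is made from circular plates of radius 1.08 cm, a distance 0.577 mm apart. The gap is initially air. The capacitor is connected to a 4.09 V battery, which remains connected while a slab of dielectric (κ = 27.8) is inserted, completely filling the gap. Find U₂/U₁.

Battery connected ⇒ V is held fixed.
C₂ = 27.8 C₁ and U = ½CV², so U₂/U₁ = C₂/C₁ = 27.8.

U₂/U₁ ≈ 27.8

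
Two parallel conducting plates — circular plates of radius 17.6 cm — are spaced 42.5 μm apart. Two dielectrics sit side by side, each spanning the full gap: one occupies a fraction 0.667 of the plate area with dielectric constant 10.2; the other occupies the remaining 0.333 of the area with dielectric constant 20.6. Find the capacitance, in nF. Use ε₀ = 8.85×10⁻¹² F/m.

277 nF

A = π(17.6 cm)² = 9.73×10⁻² m².
Side-by-side slabs ⇒ two capacitors in parallel, each spanning the full gap.
C₁ = κ₁ε₀A₁/d = 10.2 × 8.85×10⁻¹² × 6.49×10⁻² / 4.25×10⁻⁵ = 1.38×10⁻⁷ F.
C₂ = κ₂ε₀A₂/d = 20.6 × 8.85×10⁻¹² × 3.24×10⁻² / 4.25×10⁻⁵ = 1.39×10⁻⁷ F.
C = C₁ + C₂ = 2.77×10⁻⁷ F.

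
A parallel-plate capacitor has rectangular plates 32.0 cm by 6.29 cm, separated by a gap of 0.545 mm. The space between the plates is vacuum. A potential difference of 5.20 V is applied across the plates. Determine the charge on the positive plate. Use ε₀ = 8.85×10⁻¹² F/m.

A = 32.0 × 6.29 cm² = 2.01×10⁻² m².
C = ε₀A/d = 8.85×10⁻¹² × 2.01×10⁻² / 5.45×10⁻⁴ = 3.27×10⁻¹⁰ F.
Q = CV = 3.27×10⁻¹⁰ × 5.20 = 1.70×10⁻⁹ C.

1.70 nC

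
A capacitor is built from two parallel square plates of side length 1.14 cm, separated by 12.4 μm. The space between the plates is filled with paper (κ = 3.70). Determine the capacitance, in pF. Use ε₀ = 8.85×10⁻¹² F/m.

343 pF

A = (1.14 cm)² = 1.30×10⁻⁴ m².
C = κε₀A/d = 3.70 × 8.85×10⁻¹² × 1.30×10⁻⁴ / 1.24×10⁻⁵ = 3.43×10⁻¹⁰ F.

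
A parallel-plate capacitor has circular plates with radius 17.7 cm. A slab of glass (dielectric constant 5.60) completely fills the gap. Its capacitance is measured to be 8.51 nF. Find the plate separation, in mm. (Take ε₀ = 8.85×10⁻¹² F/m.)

d ≈ 0.573 mm

A = π(17.7 cm)² = 9.84×10⁻² m².
d = κε₀A/C = 5.60 × 8.85×10⁻¹² × 9.84×10⁻² / 8.51×10⁻⁹ = 5.73×10⁻⁴ m.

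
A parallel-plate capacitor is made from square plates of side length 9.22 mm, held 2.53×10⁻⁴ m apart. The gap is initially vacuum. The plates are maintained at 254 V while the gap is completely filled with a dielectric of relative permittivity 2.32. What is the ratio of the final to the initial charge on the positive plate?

2.32

Battery connected ⇒ V is held fixed.
C₂ = 2.32 C₁ and Q = CV, so Q₂/Q₁ = C₂/C₁ = 2.32.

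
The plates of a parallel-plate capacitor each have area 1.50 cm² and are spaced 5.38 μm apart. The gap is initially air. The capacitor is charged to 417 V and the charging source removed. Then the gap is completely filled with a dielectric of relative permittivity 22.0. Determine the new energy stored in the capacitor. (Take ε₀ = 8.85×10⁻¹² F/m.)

A = 1.50 cm² = 1.50×10⁻⁴ m².
Initially C₁ = ε₀A/d = 8.85×10⁻¹² × 1.50×10⁻⁴ / 5.38×10⁻⁶ = 2.47×10⁻¹⁰ F.
U₁ = 2.15×10⁻⁵ J.
Isolated ⇒ Q is held fixed. C₂ = 22.0 C₁ and U = Q²/(2C), so U₂/U₁ = C₁/C₂ = 0.0455.
U₂ = 0.0455 × 2.15×10⁻⁵ = 9.75×10⁻⁷ J.

U ≈ 0.975 μJ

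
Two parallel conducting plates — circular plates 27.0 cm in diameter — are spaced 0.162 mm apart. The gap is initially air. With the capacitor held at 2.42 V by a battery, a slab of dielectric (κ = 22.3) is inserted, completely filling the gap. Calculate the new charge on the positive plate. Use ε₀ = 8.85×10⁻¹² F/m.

Q ≈ 169 nC

A = π(27.0/2 cm)² = 5.73×10⁻² m².
Initially C₁ = ε₀A/d = 8.85×10⁻¹² × 5.73×10⁻² / 1.62×10⁻⁴ = 3.13×10⁻⁹ F.
Q₁ = 7.57×10⁻⁹ C.
Battery connected ⇒ V is held fixed. C₂ = 22.3 C₁ and Q = CV, so Q₂/Q₁ = C₂/C₁ = 22.3.
Q₂ = 22.3 × 7.57×10⁻⁹ = 1.69×10⁻⁷ C.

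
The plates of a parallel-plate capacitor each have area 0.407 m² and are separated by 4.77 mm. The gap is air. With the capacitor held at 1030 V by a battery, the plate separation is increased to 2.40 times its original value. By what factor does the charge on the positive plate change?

Battery connected ⇒ V is held fixed.
C₂ = 0.417 C₁ and Q = CV, so Q₂/Q₁ = C₂/C₁ = 0.417.

0.417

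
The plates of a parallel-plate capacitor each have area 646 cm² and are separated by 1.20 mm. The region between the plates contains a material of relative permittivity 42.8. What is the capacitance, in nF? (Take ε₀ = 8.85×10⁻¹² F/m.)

20.4 nF

A = 646 cm² = 6.46×10⁻² m².
C = κε₀A/d = 42.8 × 8.85×10⁻¹² × 6.46×10⁻² / 1.20×10⁻³ = 2.04×10⁻⁸ F.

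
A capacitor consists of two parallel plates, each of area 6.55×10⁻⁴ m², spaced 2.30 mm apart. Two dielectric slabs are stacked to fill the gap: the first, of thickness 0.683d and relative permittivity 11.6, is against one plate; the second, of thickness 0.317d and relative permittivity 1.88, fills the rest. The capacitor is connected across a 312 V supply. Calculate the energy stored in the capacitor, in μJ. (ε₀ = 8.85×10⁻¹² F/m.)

U ≈ 0.539 μJ

Stacked slabs ⇒ two capacitors in series, each with the full plate area.
C₁ = κ₁ε₀A/d₁ = 11.6 × 8.85×10⁻¹² × 6.55×10⁻⁴ / 1.57×10⁻³ = 4.28×10⁻¹¹ F.
C₂ = κ₂ε₀A/d₂ = 1.88 × 8.85×10⁻¹² × 6.55×10⁻⁴ / 7.29×10⁻⁴ = 1.49×10⁻¹¹ F.
C = (1/C₁ + 1/C₂)⁻¹ = 1.11×10⁻¹¹ F.
U = ½CV² = ½ × 1.11×10⁻¹¹ × (312)² = 5.39×10⁻⁷ J.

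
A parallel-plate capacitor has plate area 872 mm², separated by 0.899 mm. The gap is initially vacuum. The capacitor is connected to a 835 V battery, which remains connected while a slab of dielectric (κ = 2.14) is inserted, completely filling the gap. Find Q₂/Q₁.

2.14

Battery connected ⇒ V is held fixed.
C₂ = 2.14 C₁ and Q = CV, so Q₂/Q₁ = C₂/C₁ = 2.14.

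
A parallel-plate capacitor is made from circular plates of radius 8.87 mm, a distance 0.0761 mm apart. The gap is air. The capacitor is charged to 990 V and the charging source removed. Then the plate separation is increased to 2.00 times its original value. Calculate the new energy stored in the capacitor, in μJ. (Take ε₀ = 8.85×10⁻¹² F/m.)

A = π(8.87 mm)² = 2.47×10⁻⁴ m².
Initially C₁ = ε₀A/d = 8.85×10⁻¹² × 2.47×10⁻⁴ / 7.61×10⁻⁵ = 2.87×10⁻¹¹ F.
U₁ = 1.41×10⁻⁵ J.
Isolated ⇒ Q is held fixed. C₂ = 0.500 C₁ and U = Q²/(2C), so U₂/U₁ = C₁/C₂ = 2.00.
U₂ = 2.00 × 1.41×10⁻⁵ = 2.82×10⁻⁵ J.

28.2 μJ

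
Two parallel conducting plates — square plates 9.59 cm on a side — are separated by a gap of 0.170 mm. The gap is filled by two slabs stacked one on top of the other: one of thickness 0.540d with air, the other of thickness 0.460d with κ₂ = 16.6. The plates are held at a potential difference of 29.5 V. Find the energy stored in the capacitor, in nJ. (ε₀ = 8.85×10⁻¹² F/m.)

367 nJ

A = (9.59 cm)² = 9.20×10⁻³ m².
Stacked slabs ⇒ two capacitors in series, each with the full plate area.
C₁ = κ₁ε₀A/d₁ = 1.00 × 8.85×10⁻¹² × 9.20×10⁻³ / 9.18×10⁻⁵ = 8.87×10⁻¹⁰ F.
C₂ = κ₂ε₀A/d₂ = 16.6 × 8.85×10⁻¹² × 9.20×10⁻³ / 7.82×10⁻⁵ = 1.73×10⁻⁸ F.
C = (1/C₁ + 1/C₂)⁻¹ = 8.43×10⁻¹⁰ F.
U = ½CV² = ½ × 8.43×10⁻¹⁰ × (29.5)² = 3.67×10⁻⁷ J.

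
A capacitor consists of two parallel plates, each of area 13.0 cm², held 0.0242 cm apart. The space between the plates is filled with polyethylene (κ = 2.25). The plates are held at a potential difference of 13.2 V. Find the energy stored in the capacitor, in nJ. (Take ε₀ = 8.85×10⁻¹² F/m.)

A = 13.0 cm² = 1.30×10⁻³ m².
C = κε₀A/d = 2.25 × 8.85×10⁻¹² × 1.30×10⁻³ / 2.42×10⁻⁴ = 1.07×10⁻¹⁰ F.
U = ½CV² = ½ × 1.07×10⁻¹⁰ × (13.2)² = 9.32×10⁻⁹ J.

9.32 nJ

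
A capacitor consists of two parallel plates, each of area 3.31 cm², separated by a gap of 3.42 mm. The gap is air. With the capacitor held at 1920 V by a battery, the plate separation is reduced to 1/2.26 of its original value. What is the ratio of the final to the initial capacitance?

C = ε₀A/d scales as 1/d, so C₂/C₁ = d₁/d₂ = 2.26.

C₂/C₁ ≈ 2.26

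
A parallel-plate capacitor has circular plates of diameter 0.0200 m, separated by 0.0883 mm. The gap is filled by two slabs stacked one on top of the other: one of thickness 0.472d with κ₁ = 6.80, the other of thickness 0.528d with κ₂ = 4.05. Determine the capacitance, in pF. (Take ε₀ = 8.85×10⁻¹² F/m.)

158 pF

A = π(0.0200/2 m)² = 3.14×10⁻⁴ m².
Stacked slabs ⇒ two capacitors in series, each with the full plate area.
C₁ = κ₁ε₀A/d₁ = 6.80 × 8.85×10⁻¹² × 3.14×10⁻⁴ / 4.17×10⁻⁵ = 4.54×10⁻¹⁰ F.
C₂ = κ₂ε₀A/d₂ = 4.05 × 8.85×10⁻¹² × 3.14×10⁻⁴ / 4.66×10⁻⁵ = 2.42×10⁻¹⁰ F.
C = (1/C₁ + 1/C₂)⁻¹ = 1.58×10⁻¹⁰ F.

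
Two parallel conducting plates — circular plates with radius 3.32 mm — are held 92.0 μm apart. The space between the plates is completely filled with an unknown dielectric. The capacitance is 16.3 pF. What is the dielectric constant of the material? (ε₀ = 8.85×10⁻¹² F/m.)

A = π(3.32 mm)² = 3.46×10⁻⁵ m².
κ = Cd/(ε₀A) = 1.63×10⁻¹¹ × 9.20×10⁻⁵ / (8.85×10⁻¹² × 3.46×10⁻⁵) = 4.89.

4.89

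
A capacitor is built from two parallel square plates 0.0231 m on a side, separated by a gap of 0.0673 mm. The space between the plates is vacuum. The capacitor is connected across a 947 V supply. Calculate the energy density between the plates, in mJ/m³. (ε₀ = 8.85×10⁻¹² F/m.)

E = V/d = 947 / 6.73×10⁻⁵ = 1.41×10⁷ V/m.
u = ½ε₀E² = ½ × 8.85×10⁻¹² × (1.41×10⁷)² = 8.76×10² J/m³.

8.76×10⁵ mJ/m³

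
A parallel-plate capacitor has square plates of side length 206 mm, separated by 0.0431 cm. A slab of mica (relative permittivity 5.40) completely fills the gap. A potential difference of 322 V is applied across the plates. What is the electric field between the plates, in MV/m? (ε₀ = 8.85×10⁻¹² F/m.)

E = V/d = 322 / 4.31×10⁻⁴ = 7.47×10⁵ V/m.

E ≈ 0.747 MV/m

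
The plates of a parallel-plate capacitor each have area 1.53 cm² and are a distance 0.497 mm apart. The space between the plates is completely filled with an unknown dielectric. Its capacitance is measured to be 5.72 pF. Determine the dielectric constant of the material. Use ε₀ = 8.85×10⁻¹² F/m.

2.10

A = 1.53 cm² = 1.53×10⁻⁴ m².
κ = Cd/(ε₀A) = 5.72×10⁻¹² × 4.97×10⁻⁴ / (8.85×10⁻¹² × 1.53×10⁻⁴) = 2.10.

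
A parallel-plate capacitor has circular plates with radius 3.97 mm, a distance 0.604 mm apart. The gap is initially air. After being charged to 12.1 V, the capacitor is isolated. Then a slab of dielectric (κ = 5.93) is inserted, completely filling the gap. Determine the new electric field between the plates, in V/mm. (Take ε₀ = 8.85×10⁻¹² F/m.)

A = π(3.97 mm)² = 4.95×10⁻⁵ m².
Initially C₁ = ε₀A/d = 8.85×10⁻¹² × 4.95×10⁻⁵ / 6.04×10⁻⁴ = 7.25×10⁻¹³ F.
E₁ = 2.00×10⁴ V/m.
Isolated ⇒ Q is held fixed. V₂ = Q/C₂ = V₁/5.93; E = V/d, so E₂/E₁ = (V₂/V₁)(d₁/d₂) = 0.169.
E₂ = 0.169 × 2.00×10⁴ = 3.38×10³ V/m.

3.38 V/mm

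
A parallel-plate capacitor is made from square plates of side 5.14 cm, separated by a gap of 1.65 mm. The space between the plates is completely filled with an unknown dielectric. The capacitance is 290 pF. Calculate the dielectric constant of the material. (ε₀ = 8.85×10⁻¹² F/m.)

A = (5.14 cm)² = 2.64×10⁻³ m².
κ = Cd/(ε₀A) = 2.90×10⁻¹⁰ × 1.65×10⁻³ / (8.85×10⁻¹² × 2.64×10⁻³) = 20.5.

κ ≈ 20.5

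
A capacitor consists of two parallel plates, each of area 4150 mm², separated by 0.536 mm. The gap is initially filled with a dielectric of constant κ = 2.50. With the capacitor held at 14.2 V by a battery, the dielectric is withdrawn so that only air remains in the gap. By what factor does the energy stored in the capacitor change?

0.400

Battery connected ⇒ V is held fixed.
C₂ = 0.400 C₁ and U = ½CV², so U₂/U₁ = C₂/C₁ = 0.400.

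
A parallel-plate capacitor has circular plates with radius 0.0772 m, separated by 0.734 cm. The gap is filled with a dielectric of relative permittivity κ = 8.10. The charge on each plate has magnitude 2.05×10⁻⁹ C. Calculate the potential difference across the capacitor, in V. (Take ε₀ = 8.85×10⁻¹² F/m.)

V ≈ 11.2 V

A = π(0.0772 m)² = 1.87×10⁻² m².
C = κε₀A/d = 8.10 × 8.85×10⁻¹² × 1.87×10⁻² / 7.34×10⁻³ = 1.83×10⁻¹⁰ F.
V = Q/C = 2.05×10⁻⁹ / 1.83×10⁻¹⁰ = 11.2 V.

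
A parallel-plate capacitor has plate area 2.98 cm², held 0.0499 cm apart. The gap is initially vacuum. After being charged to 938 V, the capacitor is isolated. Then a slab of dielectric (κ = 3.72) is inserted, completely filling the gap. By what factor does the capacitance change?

C = κε₀A/d scales with κ, so C₂/C₁ = κ = 3.72.

3.72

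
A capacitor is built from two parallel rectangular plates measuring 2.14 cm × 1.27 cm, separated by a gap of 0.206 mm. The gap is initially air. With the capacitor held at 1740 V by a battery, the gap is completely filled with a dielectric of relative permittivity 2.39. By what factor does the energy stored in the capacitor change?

Battery connected ⇒ V is held fixed.
C₂ = 2.39 C₁ and U = ½CV², so U₂/U₁ = C₂/C₁ = 2.39.

2.39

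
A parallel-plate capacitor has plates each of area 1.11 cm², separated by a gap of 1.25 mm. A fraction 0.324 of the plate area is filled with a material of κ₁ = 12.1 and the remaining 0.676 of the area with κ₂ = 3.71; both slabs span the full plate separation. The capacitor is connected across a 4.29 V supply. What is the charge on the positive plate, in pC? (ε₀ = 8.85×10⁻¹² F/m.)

Q ≈ 21.7 pC

A = 1.11 cm² = 1.11×10⁻⁴ m².
Side-by-side slabs ⇒ two capacitors in parallel, each spanning the full gap.
C₁ = κ₁ε₀A₁/d = 12.1 × 8.85×10⁻¹² × 3.60×10⁻⁵ / 1.25×10⁻³ = 3.08×10⁻¹² F.
C₂ = κ₂ε₀A₂/d = 3.71 × 8.85×10⁻¹² × 7.50×10⁻⁵ / 1.25×10⁻³ = 1.97×10⁻¹² F.
C = C₁ + C₂ = 5.05×10⁻¹² F.
Q = CV = 5.05×10⁻¹² × 4.29 = 2.17×10⁻¹¹ C.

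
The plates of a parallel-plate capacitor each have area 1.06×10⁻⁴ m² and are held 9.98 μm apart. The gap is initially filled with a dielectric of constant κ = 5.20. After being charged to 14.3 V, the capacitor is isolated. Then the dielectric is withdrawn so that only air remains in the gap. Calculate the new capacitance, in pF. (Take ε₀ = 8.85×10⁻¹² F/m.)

Initially C₁ = κε₀A/d = 5.20 × 8.85×10⁻¹² × 1.06×10⁻⁴ / 9.98×10⁻⁶ = 4.89×10⁻¹⁰ F.
C = κε₀A/d scales with κ, so C₂/C₁ = 1/κ = 1/5.20 = 0.192.
C₂ = 0.192 × 4.89×10⁻¹⁰ = 9.40×10⁻¹¹ F.

94.0 pF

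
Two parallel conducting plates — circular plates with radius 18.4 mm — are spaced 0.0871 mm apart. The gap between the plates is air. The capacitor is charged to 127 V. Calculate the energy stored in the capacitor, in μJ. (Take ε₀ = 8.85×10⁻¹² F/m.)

U ≈ 0.872 μJ

A = π(18.4 mm)² = 1.06×10⁻³ m².
C = ε₀A/d = 8.85×10⁻¹² × 1.06×10⁻³ / 8.71×10⁻⁵ = 1.08×10⁻¹⁰ F.
U = ½CV² = ½ × 1.08×10⁻¹⁰ × (127)² = 8.72×10⁻⁷ J.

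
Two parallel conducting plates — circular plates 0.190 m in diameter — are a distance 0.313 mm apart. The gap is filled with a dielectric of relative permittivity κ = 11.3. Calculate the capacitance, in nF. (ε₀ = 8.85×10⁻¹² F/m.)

A = π(0.190/2 m)² = 2.84×10⁻² m².
C = κε₀A/d = 11.3 × 8.85×10⁻¹² × 2.84×10⁻² / 3.13×10⁻⁴ = 9.06×10⁻⁹ F.

C ≈ 9.06 nF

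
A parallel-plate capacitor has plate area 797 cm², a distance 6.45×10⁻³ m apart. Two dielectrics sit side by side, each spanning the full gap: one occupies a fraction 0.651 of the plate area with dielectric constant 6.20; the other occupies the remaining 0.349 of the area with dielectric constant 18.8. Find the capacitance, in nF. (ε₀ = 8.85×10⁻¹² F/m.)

A = 797 cm² = 7.97×10⁻² m².
Side-by-side slabs ⇒ two capacitors in parallel, each spanning the full gap.
C₁ = κ₁ε₀A₁/d = 6.20 × 8.85×10⁻¹² × 5.19×10⁻² / 6.45×10⁻³ = 4.41×10⁻¹⁰ F.
C₂ = κ₂ε₀A₂/d = 18.8 × 8.85×10⁻¹² × 2.78×10⁻² / 6.45×10⁻³ = 7.18×10⁻¹⁰ F.
C = C₁ + C₂ = 1.16×10⁻⁹ F.

1.16 nF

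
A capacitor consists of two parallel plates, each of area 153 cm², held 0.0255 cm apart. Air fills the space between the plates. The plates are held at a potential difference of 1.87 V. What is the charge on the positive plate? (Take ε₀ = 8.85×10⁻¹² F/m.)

A = 153 cm² = 1.53×10⁻² m².
C = ε₀A/d = 8.85×10⁻¹² × 1.53×10⁻² / 2.55×10⁻⁴ = 5.31×10⁻¹⁰ F.
Q = CV = 5.31×10⁻¹⁰ × 1.87 = 9.93×10⁻¹⁰ C.

Q ≈ 0.993 nC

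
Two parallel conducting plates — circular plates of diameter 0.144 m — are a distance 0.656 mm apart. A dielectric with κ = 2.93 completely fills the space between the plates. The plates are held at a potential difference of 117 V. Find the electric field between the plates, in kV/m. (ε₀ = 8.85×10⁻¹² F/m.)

E = V/d = 117 / 6.56×10⁻⁴ = 1.78×10⁵ V/m.

178 kV/m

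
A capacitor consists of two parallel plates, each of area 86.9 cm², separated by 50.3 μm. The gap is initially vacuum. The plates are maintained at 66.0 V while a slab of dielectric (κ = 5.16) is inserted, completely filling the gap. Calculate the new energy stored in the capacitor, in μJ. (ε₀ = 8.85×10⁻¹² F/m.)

U ≈ 17.2 μJ

A = 86.9 cm² = 8.69×10⁻³ m².
Initially C₁ = ε₀A/d = 8.85×10⁻¹² × 8.69×10⁻³ / 5.03×10⁻⁵ = 1.53×10⁻⁹ F.
U₁ = 3.33×10⁻⁶ J.
Battery connected ⇒ V is held fixed. C₂ = 5.16 C₁ and U = ½CV², so U₂/U₁ = C₂/C₁ = 5.16.
U₂ = 5.16 × 3.33×10⁻⁶ = 1.72×10⁻⁵ J.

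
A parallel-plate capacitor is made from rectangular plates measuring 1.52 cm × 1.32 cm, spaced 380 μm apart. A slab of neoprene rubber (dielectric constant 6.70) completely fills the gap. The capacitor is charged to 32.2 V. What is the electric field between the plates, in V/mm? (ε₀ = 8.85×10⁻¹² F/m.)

E = V/d = 32.2 / 3.80×10⁻⁴ = 8.47×10⁴ V/m.

84.7 V/mm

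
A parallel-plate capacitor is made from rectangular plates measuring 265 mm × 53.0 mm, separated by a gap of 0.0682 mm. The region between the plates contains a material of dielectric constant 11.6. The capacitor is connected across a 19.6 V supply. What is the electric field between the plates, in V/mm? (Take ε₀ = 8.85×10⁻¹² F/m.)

E = V/d = 19.6 / 6.82×10⁻⁵ = 2.87×10⁵ V/m.

E ≈ 287 V/mm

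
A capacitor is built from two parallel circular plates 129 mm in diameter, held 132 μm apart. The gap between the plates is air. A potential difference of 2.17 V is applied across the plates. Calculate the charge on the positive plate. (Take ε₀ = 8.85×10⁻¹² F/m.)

1.90 nC

A = π(129/2 mm)² = 1.31×10⁻² m².
C = ε₀A/d = 8.85×10⁻¹² × 1.31×10⁻² / 1.32×10⁻⁴ = 8.76×10⁻¹⁰ F.
Q = CV = 8.76×10⁻¹⁰ × 2.17 = 1.90×10⁻⁹ C.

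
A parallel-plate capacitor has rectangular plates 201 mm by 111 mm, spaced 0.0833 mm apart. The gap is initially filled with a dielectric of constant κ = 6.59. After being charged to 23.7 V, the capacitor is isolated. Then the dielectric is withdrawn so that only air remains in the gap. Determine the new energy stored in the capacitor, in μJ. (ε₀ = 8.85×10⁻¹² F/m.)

A = 201 × 111 mm² = 2.23×10⁻² m².
Initially C₁ = κε₀A/d = 6.59 × 8.85×10⁻¹² × 2.23×10⁻² / 8.33×10⁻⁵ = 1.56×10⁻⁸ F.
U₁ = 4.39×10⁻⁶ J.
Isolated ⇒ Q is held fixed. C₂ = 0.152 C₁ and U = Q²/(2C), so U₂/U₁ = C₁/C₂ = 6.59.
U₂ = 6.59 × 4.39×10⁻⁶ = 2.89×10⁻⁵ J.

U ≈ 28.9 μJ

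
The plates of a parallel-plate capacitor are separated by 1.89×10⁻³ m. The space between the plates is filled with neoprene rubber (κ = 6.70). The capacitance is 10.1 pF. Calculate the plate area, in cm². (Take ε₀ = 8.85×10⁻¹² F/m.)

3.22 cm²

A = Cd/(κε₀) = 1.01×10⁻¹¹ × 1.89×10⁻³ / (6.70 × 8.85×10⁻¹²) = 3.22×10⁻⁴ m².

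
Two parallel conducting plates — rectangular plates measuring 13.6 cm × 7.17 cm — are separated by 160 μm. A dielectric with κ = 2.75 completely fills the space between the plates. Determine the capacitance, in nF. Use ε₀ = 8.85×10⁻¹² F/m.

A = 13.6 × 7.17 cm² = 9.75×10⁻³ m².
C = κε₀A/d = 2.75 × 8.85×10⁻¹² × 9.75×10⁻³ / 1.60×10⁻⁴ = 1.48×10⁻⁹ F.

1.48 nF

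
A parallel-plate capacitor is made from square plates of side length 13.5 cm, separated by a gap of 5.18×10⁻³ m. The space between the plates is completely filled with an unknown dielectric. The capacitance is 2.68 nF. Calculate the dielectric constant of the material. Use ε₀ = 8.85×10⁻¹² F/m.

86.1

A = (13.5 cm)² = 1.82×10⁻² m².
κ = Cd/(ε₀A) = 2.68×10⁻⁹ × 5.18×10⁻³ / (8.85×10⁻¹² × 1.82×10⁻²) = 86.1.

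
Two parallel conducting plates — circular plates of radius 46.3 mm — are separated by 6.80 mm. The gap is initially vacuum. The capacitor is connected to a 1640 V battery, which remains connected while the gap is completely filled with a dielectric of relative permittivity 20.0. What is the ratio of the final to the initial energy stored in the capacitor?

20.0

Battery connected ⇒ V is held fixed.
C₂ = 20.0 C₁ and U = ½CV², so U₂/U₁ = C₂/C₁ = 20.0.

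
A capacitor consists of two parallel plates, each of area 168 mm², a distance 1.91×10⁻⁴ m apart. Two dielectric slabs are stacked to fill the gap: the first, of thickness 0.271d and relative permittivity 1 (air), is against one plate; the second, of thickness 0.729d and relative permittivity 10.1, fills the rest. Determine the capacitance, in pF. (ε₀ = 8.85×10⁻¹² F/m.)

A = 168 mm² = 1.68×10⁻⁴ m².
Stacked slabs ⇒ two capacitors in series, each with the full plate area.
C₁ = κ₁ε₀A/d₁ = 1.00 × 8.85×10⁻¹² × 1.68×10⁻⁴ / 5.18×10⁻⁵ = 2.87×10⁻¹¹ F.
C₂ = κ₂ε₀A/d₂ = 10.1 × 8.85×10⁻¹² × 1.68×10⁻⁴ / 1.39×10⁻⁴ = 1.08×10⁻¹⁰ F.
C = (1/C₁ + 1/C₂)⁻¹ = 2.27×10⁻¹¹ F.

22.7 pF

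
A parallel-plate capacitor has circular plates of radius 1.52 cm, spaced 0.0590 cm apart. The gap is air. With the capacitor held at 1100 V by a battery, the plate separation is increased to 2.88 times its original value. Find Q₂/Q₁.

Battery connected ⇒ V is held fixed.
C₂ = 0.347 C₁ and Q = CV, so Q₂/Q₁ = C₂/C₁ = 0.347.

0.347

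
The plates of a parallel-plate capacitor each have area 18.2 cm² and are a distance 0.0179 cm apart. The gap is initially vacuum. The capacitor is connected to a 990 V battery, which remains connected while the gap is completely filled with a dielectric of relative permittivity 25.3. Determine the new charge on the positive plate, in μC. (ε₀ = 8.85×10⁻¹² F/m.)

Q ≈ 2.25 μC

A = 18.2 cm² = 1.82×10⁻³ m².
Initially C₁ = ε₀A/d = 8.85×10⁻¹² × 1.82×10⁻³ / 1.79×10⁻⁴ = 9.00×10⁻¹¹ F.
Q₁ = 8.91×10⁻⁸ C.
Battery connected ⇒ V is held fixed. C₂ = 25.3 C₁ and Q = CV, so Q₂/Q₁ = C₂/C₁ = 25.3.
Q₂ = 25.3 × 8.91×10⁻⁸ = 2.25×10⁻⁶ C.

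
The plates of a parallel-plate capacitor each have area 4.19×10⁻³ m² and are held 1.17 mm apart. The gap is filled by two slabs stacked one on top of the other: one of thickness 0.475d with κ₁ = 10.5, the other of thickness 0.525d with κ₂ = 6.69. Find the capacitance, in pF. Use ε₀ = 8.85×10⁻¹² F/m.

C ≈ 256 pF

Stacked slabs ⇒ two capacitors in series, each with the full plate area.
C₁ = κ₁ε₀A/d₁ = 10.5 × 8.85×10⁻¹² × 4.19×10⁻³ / 5.56×10⁻⁴ = 7.01×10⁻¹⁰ F.
C₂ = κ₂ε₀A/d₂ = 6.69 × 8.85×10⁻¹² × 4.19×10⁻³ / 6.14×10⁻⁴ = 4.04×10⁻¹⁰ F.
C = (1/C₁ + 1/C₂)⁻¹ = 2.56×10⁻¹⁰ F.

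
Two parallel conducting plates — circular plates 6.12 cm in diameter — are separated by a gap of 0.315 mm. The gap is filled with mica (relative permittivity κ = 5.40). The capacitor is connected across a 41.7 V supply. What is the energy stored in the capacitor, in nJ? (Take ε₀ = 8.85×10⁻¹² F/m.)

U ≈ 388 nJ

A = π(6.12/2 cm)² = 2.94×10⁻³ m².
C = κε₀A/d = 5.40 × 8.85×10⁻¹² × 2.94×10⁻³ / 3.15×10⁻⁴ = 4.46×10⁻¹⁰ F.
U = ½CV² = ½ × 4.46×10⁻¹⁰ × (41.7)² = 3.88×10⁻⁷ J.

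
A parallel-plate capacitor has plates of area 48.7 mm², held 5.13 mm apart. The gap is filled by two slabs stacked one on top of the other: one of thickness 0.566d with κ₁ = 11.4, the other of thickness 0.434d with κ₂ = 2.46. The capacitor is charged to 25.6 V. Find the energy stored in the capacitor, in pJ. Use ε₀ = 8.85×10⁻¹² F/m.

A = 48.7 mm² = 4.87×10⁻⁵ m².
Stacked slabs ⇒ two capacitors in series, each with the full plate area.
C₁ = κ₁ε₀A/d₁ = 11.4 × 8.85×10⁻¹² × 4.87×10⁻⁵ / 2.90×10⁻³ = 1.69×10⁻¹² F.
C₂ = κ₂ε₀A/d₂ = 2.46 × 8.85×10⁻¹² × 4.87×10⁻⁵ / 2.23×10⁻³ = 4.76×10⁻¹³ F.
C = (1/C₁ + 1/C₂)⁻¹ = 3.72×10⁻¹³ F.
U = ½CV² = ½ × 3.72×10⁻¹³ × (25.6)² = 1.22×10⁻¹⁰ J.

U ≈ 122 pJ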